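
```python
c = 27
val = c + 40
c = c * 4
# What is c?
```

Trace:
`c = 27` → c = 27
`val = c + 40` → val = 67
`c = c * 4` → c = 108
So c = 108

Answer: 108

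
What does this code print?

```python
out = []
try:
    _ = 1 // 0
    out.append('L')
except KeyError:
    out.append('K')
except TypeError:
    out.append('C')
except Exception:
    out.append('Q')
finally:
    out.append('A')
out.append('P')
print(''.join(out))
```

Execution trace: 'Q' (except Exception) → 'A' (finally) → 'P' (after the try/except). Output: QAP

Answer: QAP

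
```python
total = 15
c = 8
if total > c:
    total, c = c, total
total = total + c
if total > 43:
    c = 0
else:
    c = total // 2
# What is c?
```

Trace:
`total = 15` → total = 15
`c = 8` → c = 8
`if total > c: ...` → total > c is True → total = 8; c = 15
`total = total + c` → total = 23
`if total > 43: ...` → total > 43 is False, take else branch → c = 11
So c = 11

Answer: 11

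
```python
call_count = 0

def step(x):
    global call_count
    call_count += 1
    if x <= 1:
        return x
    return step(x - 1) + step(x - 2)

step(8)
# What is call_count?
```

Calls(x) = 1 + Calls(x-1) + Calls(x-2); Calls(0)=Calls(1)=1. For x=8 this gives 67.

Answer: 67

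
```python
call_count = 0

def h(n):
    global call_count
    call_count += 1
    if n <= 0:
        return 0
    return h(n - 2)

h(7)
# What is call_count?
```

Linear recursion stepping by 2: 5 calls from n=7 down to ≤0.

Answer: 5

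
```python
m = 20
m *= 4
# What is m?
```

Trace:
`m = 20` → m = 20
`m *= 4` → m = 80
So m = 80

Answer: 80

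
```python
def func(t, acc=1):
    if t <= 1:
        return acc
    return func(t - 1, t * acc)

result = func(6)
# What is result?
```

Accumulator trace (n, acc): (6, 1) -> (5, 6) -> (4, 30) -> (3, 120) -> (2, 360) -> (1, 720) -> return 720

Answer: 720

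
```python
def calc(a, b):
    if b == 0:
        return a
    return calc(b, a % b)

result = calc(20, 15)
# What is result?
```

calc(20, 15) -> calc(15, 5) -> calc(5, 0) -> 5

Answer: 5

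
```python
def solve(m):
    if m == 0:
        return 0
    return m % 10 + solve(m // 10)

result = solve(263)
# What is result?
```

Sum of digits of 263: 3 + 6 + 2 = 11

Answer: 11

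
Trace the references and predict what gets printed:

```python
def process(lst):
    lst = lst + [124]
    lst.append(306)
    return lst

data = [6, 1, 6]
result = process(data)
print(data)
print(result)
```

Key concept: rebinding parameter vs mutation.
Step by step:
`data = [6, 1, 6]` → data = [6, 1, 6]
`result = process(data)` → result = [6, 1, 6, 124, 306]
`print(data)` → prints [6, 1, 6]
`print(result)` → prints [6, 1, 6, 124, 306]

Answer:
[6, 1, 6]
[6, 1, 6, 124, 306]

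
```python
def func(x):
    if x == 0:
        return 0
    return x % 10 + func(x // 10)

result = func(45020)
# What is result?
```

Sum of digits of 45020: 0 + 2 + 0 + 5 + 4 = 11

Answer: 11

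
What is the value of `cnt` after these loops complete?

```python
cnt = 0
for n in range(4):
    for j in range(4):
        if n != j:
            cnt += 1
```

4² - 4 (exclude diagonal)
`cnt` takes the values: 0 → 1 → 2 → 3 → 4 → 5 → 6 → 7 → 8 → 9 → 10 → 11 → 12

Answer: 12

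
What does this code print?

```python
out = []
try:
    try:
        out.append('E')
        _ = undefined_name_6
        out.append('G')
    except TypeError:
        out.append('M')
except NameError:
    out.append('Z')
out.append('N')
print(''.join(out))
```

Execution trace: 'E' (try body) → 'Z' (outer except NameError) → 'N' (after the try/except). Output: EZN

Answer: EZN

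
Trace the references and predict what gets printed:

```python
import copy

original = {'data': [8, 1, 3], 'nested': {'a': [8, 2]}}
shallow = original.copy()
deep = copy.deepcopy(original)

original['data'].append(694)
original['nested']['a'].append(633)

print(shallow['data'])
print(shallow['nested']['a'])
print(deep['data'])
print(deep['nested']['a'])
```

Key concept: comparing shallow vs deep copy.
Step by step:
`original = {'data': [8, 1, 3], 'nested': {'a': [8, 2]}}` → original = {'data': [8, 1, 3], 'nested': {'a': [8, 2]}}
`shallow = original.copy()` → shallow = {'data': [8, 1, 3], 'nested': {'a': [8, 2]}}
`deep = copy.deepcopy(original)` → deep = {'data': [8, 1, 3], 'nested': {'a': [8, 2]}}
`original['data'].append(694)` → original = {'data': [8, 1, 3, 694], 'nested': {'a': [8, 2]}}; shallow = {'data': [8, 1, 3, 694], 'nested': {'a': [8, 2]}}
`original['nested']['a'].append(633)` → original = {'data': [8, 1, 3, 694], 'nested': {'a': [8, 2, 633]}}; shallow = {'data': [8, 1, 3, 694], 'nested': {'a': [8, 2, 633]}}
`print(shallow['data'])` → prints [8, 1, 3, 694]
`print(shallow['nested']['a'])` → prints [8, 2, 633]
`print(deep['data'])` → prints [8, 1, 3]
`print(deep['nested']['a'])` → prints [8, 2]

Answer:
[8, 1, 3, 694]
[8, 2, 633]
[8, 1, 3]
[8, 2]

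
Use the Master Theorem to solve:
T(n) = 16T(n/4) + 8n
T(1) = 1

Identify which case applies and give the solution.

a=16, b=4, f(n)=8n. log_4(16) = 2. Since c=1 < 2, Case 1 applies: T(n) = Θ(n^log_b(a)) = O(n^2).

Answer: O(n^2) - Case 1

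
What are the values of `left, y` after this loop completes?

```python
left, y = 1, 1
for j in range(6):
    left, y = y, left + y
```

Fibonacci: after 6 iterations
`left, y` takes the values: (1, 1) → (1, 2) → (2, 3) → (3, 5) → (5, 8) → (8, 13) → (13, 21)

Answer: 13, 21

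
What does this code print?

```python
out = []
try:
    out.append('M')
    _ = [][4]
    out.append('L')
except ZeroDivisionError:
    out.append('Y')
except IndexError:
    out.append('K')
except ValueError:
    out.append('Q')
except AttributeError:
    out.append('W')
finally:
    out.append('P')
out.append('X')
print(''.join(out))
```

Execution trace: 'M' (try body) → 'K' (except IndexError) → 'P' (finally) → 'X' (after the try/except). Output: MKPX

Answer: MKPX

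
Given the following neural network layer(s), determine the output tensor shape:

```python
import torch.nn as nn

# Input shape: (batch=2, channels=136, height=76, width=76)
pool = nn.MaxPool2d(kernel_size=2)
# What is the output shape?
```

Input: (2, 136, 76, 76) -> Output: (2, 136, 38, 38)

Answer: (2, 136, 38, 38)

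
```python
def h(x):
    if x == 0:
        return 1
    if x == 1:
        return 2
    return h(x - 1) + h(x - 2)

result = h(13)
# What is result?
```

Build up from base cases: h(0)=1, h(1)=2, h(2)=3, h(3)=5, h(4)=8, h(5)=13, h(6)=21, ..., h(13)=610

Answer: 610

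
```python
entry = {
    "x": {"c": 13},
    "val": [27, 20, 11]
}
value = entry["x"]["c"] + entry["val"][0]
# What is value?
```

Trace:
`entry = { ...` → entry = {'x': {'c': 13}, 'val': [27, 20, 11]}
`value = entry["x"]["c"] + entry["val"][0]` → value = 40
So value = 40

Answer: 40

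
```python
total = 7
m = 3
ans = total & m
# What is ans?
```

Trace:
`total = 7` → total = 7
`m = 3` → m = 3
`ans = total & m` → ans = 3
So ans = 3

Answer: 3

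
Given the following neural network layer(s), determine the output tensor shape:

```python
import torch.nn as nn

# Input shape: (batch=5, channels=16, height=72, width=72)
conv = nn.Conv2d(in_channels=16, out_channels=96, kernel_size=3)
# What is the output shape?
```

Input: (5, 16, 72, 72) -> Output: (5, 96, 70, 70)

Answer: (5, 96, 70, 70)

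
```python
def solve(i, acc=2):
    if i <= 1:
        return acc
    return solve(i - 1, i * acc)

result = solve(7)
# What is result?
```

Accumulator trace (n, acc): (7, 2) -> (6, 14) -> (5, 84) -> (4, 420) -> (3, 1680) -> (2, 5040) -> (1, 10080) -> return 10080

Answer: 10080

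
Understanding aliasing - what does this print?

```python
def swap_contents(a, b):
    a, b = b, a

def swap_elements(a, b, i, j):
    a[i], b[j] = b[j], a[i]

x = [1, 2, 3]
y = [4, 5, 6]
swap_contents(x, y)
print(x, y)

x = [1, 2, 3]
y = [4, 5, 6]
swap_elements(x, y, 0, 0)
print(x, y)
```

Key concept: parameter rebinding vs mutation.
Step by step:
`x = [1, 2, 3]` → x = [1, 2, 3]
`y = [4, 5, 6]` → y = [4, 5, 6]
`swap_contents(x, y)` → no visible change to tracked variables
`print(x, y)` → prints [1, 2, 3] [4, 5, 6]
`x = [1, 2, 3]` → x = [1, 2, 3]
`y = [4, 5, 6]` → y = [4, 5, 6]
`swap_elements(x, y, 0, 0)` → x = [4, 2, 3]; y = [1, 5, 6]
`print(x, y)` → prints [4, 2, 3] [1, 5, 6]

Answer:
[1, 2, 3] [4, 5, 6]
[4, 2, 3] [1, 5, 6]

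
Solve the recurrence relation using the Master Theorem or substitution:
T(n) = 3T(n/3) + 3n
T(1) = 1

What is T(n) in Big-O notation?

By Master Theorem: a=3, b=3, f(n)=3n. Since log_3(3) = 1 and f(n) = Θ(n^1), Case 2 applies. T(n) = O(n log n).

Answer: O(n log n)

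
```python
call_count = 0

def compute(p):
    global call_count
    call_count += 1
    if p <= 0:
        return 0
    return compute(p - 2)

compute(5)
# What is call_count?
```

Linear recursion stepping by 2: 4 calls from p=5 down to ≤0.

Answer: 4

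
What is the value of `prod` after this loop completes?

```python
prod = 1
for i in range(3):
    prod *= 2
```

2^3 = 8
`prod` takes the values: 1 → 2 → 4 → 8

Answer: 8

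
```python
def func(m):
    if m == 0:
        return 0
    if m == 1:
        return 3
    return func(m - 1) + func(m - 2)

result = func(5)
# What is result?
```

Build up from base cases: func(0)=0, func(1)=3, func(2)=3, func(3)=6, func(4)=9, func(5)=15

Answer: 15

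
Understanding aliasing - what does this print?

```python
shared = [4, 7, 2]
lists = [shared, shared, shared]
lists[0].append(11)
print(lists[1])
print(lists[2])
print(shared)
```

Key concept: list of same reference.
Step by step:
`shared = [4, 7, 2]` → shared = [4, 7, 2]
`lists = [shared, shared, shared]` → lists = [[4, 7, 2], [4, 7, 2], [4, 7, 2]]
`lists[0].append(11)` → shared = [4, 7, 2, 11]; lists = [[4, 7, 2, 11], [4, 7, 2, 11], [4, 7, 2, 11]]
`print(lists[1])` → prints [4, 7, 2, 11]
`print(lists[2])` → prints [4, 7, 2, 11]
`print(shared)` → prints [4, 7, 2, 11]

Answer:
[4, 7, 2, 11]
[4, 7, 2, 11]
[4, 7, 2, 11]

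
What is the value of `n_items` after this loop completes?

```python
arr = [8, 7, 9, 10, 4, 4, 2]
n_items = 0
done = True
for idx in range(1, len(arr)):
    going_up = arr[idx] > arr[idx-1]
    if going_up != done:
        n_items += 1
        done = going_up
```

Count direction changes in [8, 7, 9, 10, 4, 4, 2]
`n_items` takes the values: 0 → 1 → 2 → 3

Answer: 3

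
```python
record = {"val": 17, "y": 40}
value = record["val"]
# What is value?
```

Trace:
`record = {"val": 17, "y": 40}` → record = {'val': 17, 'y': 40}
`value = record["val"]` → value = 17
So value = 17

Answer: 17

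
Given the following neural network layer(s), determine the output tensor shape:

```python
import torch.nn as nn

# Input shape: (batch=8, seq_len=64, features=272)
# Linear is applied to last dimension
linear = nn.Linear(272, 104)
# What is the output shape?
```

Input: (8, 64, 272) -> Output: (8, 64, 104)

Answer: (8, 64, 104)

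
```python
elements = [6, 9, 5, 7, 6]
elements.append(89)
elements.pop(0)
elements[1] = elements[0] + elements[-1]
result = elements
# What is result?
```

Trace:
`elements = [6, 9, 5, 7, 6]` → elements = [6, 9, 5, 7, 6]
`elements.append(89)` → elements = [6, 9, 5, 7, 6, 89]
`elements.pop(0)` → elements = [9, 5, 7, 6, 89]
`elements[1] = elements[0] + elements[-1]` → elements = [9, 98, 7, 6, 89]
`result = elements` → result = [9, 98, 7, 6, 89]
So result = [9, 98, 7, 6, 89]

Answer: [9, 98, 7, 6, 89]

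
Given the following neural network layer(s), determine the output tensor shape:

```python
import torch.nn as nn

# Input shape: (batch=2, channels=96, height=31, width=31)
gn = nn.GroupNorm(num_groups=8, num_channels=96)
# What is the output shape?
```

Input: (2, 96, 31, 31) -> Output: (2, 96, 31, 31)

Answer: (2, 96, 31, 31)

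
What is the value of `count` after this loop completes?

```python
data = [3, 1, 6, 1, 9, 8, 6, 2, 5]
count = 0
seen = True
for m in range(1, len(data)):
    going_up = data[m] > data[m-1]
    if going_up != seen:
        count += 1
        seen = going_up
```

Count direction changes in [3, 1, 6, 1, 9, 8, 6, 2, 5]
`count` takes the values: 0 → 1 → 2 → 3 → 4 → 5 → 6

Answer: 6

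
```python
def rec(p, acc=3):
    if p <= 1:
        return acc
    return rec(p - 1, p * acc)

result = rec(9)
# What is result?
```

Accumulator trace (n, acc): (9, 3) -> (8, 27) -> (7, 216) -> (6, 1512) -> (5, 9072) -> (4, 45360) -> (3, 181440) -> (2, 544320) -> (1, 1088640) -> return 1088640

Answer: 1088640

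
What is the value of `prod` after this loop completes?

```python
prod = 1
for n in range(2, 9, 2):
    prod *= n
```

Product of even numbers 2 to 8
`prod` takes the values: 1 → 2 → 8 → 48 → 384

Answer: 384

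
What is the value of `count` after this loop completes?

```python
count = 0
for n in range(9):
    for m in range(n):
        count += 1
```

Triangle number: 0+1+2+...+8
`count` takes the values: 0 → 1 → 2 → 3 → 4 → 5 → 6 → 7 → 8 → 9 → 10 → 11 → 12 → 13 → 14 → 15 → 16 → 17 → 18 → 19 → 20 → 21 → 22 → 23 → 24 → 25 → 26 → 27 → 28 → 29 → 30 → 31 → 32 → 33 → 34 → 35 → 36

Answer: 36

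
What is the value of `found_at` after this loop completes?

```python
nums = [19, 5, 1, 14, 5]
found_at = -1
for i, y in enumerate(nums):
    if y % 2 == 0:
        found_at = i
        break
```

First even number index in [19, 5, 1, 14, 5]
`found_at` takes the values: -1 → 3

Answer: 3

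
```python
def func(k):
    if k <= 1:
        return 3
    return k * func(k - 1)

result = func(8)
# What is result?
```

func(8) = 8 * 7 * 6 * 5 * 4 * 3 * 2 * 3 = 120960

Answer: 120960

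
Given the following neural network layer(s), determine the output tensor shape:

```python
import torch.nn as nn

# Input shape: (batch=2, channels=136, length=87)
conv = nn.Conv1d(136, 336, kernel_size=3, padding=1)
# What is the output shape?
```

Input: (2, 136, 87) -> Output: (2, 336, 87)

Answer: (2, 336, 87)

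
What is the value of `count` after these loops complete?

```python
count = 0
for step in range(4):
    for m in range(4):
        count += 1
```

4 * 4 = 16
`count` takes the values: 0 → 1 → 2 → 3 → 4 → 5 → 6 → 7 → 8 → 9 → 10 → 11 → 12 → 13 → 14 → 15 → 16

Answer: 16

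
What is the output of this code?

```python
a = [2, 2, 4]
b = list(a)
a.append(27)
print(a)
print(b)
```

Key concept: list() constructor creates copy.
Step by step:
`a = [2, 2, 4]` → a = [2, 2, 4]
`b = list(a)` → b = [2, 2, 4]
`a.append(27)` → a = [2, 2, 4, 27]
`print(a)` → prints [2, 2, 4, 27]
`print(b)` → prints [2, 2, 4]

Answer:
[2, 2, 4, 27]
[2, 2, 4]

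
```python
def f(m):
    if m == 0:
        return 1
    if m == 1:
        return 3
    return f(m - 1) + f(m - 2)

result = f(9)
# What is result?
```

Build up from base cases: f(0)=1, f(1)=3, f(2)=4, f(3)=7, f(4)=11, f(5)=18, f(6)=29, ..., f(9)=123

Answer: 123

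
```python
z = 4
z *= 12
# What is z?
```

Trace:
`z = 4` → z = 4
`z *= 12` → z = 48
So z = 48

Answer: 48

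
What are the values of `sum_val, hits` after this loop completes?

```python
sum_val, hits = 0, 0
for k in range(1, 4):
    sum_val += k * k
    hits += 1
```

Sum of squares and count
`sum_val, hits` takes the values: (0, 0) → (1, 0) → (1, 1) → (5, 1) → (5, 2) → (14, 2) → (14, 3)

Answer: 14, 3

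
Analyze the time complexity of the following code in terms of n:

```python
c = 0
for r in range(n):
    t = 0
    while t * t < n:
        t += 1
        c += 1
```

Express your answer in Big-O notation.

Each loop level contributes: n × √n. Multiplying the contributions gives O(n√n).

Answer: O(n√n)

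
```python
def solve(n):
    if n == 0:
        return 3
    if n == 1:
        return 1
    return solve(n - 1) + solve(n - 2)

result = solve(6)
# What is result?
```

Build up from base cases: solve(0)=3, solve(1)=1, solve(2)=4, solve(3)=5, solve(4)=9, solve(5)=14, solve(6)=23

Answer: 23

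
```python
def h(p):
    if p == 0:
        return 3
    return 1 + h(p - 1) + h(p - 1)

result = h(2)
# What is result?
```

h(p) = 1 + 2·h(p-1), h(0)=3. Closed form: (3+1)·2^2 - 1 = 15.

Answer: 15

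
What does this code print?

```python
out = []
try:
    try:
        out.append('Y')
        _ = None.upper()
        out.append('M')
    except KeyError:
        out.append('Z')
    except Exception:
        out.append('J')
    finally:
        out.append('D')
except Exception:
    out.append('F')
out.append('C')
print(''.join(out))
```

Execution trace: 'Y' (inner try body) → 'J' (inner except Exception) → 'D' (inner finally) → 'C' (after the try/except). Output: YJDC

Answer: YJDC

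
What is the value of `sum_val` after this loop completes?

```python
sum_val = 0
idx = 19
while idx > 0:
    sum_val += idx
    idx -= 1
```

Sum 19 down to 1
`sum_val` takes the values: 0 → 19 → 37 → 54 → 70 → 85 → 99 → 112 → 124 → 135 → 145 → 154 → 162 → 169 → 175 → 180 → 184 → 187 → 189 → 190

Answer: 190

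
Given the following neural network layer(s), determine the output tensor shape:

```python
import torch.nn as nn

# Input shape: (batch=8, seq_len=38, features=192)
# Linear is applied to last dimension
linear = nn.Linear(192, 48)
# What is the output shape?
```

Input: (8, 38, 192) -> Output: (8, 38, 48)

Answer: (8, 38, 48)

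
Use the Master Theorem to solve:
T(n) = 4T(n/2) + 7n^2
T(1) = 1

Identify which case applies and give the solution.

a=4, b=2, f(n)=7n^2. log_2(4) = 2. Since c=2 = 2, Case 2 applies: T(n) = Θ(n^log_b(a) · log n) = O(n^2 log n).

Answer: O(n^2 log n) - Case 2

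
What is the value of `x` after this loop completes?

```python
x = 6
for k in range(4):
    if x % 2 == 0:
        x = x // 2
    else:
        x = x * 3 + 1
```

Collatz-style transformation from 6
`x` takes the values: 6 → 3 → 10 → 5 → 16

Answer: 16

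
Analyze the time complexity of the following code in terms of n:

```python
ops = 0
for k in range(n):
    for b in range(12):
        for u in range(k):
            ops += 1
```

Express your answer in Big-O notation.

Each loop level contributes: n × 1 × n. Multiplying the contributions gives O(n^2).

Answer: O(n^2)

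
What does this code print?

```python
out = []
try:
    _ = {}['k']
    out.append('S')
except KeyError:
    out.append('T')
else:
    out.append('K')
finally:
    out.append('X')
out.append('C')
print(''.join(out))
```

Execution trace: 'T' (except KeyError) → 'X' (finally) → 'C' (after the try/except). Output: TXC

Answer: TXC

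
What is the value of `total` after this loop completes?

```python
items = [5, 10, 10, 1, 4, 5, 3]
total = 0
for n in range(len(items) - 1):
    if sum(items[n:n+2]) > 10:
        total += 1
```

Count windows with sum > 10
`total` takes the values: 0 → 1 → 2 → 3

Answer: 3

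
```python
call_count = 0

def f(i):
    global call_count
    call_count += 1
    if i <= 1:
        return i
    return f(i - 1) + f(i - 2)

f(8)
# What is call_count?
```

Calls(i) = 1 + Calls(i-1) + Calls(i-2); Calls(0)=Calls(1)=1. For i=8 this gives 67.

Answer: 67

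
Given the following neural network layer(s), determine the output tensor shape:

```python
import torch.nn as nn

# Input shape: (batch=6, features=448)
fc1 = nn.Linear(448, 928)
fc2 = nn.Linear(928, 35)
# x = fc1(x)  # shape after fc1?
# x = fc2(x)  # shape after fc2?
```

Input: (6, 448) -> after fc1: (6, 928) -> Output: (6, 35)

Answer: (6, 35)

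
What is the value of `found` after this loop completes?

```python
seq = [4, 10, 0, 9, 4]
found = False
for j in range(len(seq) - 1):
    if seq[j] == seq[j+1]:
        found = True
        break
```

Check consecutive duplicates in [4, 10, 0, 9, 4]
`found` takes the values: False

Answer: False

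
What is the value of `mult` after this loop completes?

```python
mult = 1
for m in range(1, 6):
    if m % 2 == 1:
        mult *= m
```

Product of odd numbers 1 to 5
`mult` takes the values: 1 → 3 → 15

Answer: 15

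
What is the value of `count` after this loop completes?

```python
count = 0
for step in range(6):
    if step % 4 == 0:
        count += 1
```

Count numbers divisible by 4 in range(6)
`count` takes the values: 0 → 1 → 2

Answer: 2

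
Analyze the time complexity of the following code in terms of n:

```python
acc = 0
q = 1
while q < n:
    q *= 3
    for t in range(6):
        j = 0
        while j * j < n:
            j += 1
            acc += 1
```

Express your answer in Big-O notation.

Each loop level contributes: log n × 1 × √n. Multiplying the contributions gives O(√n log n).

Answer: O(√n log n)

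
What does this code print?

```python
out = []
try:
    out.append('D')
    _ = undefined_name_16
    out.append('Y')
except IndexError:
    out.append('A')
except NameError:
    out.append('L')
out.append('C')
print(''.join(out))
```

Execution trace: 'D' (try body) → 'L' (except NameError) → 'C' (after the try/except). Output: DLC

Answer: DLC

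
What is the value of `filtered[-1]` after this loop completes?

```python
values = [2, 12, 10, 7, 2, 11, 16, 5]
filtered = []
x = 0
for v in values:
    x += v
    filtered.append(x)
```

Cumulative sum ends at 65
`filtered` takes the values: [] → [2] → [2, 14] → [2, 14, 24] → [2, 14, 24, 31] → [2, 14, 24, 31, 33] → [2, 14, 24, 31, 33, 44] → [2, 14, 24, 31, 33, 44, 60] → [2, 14, 24, 31, 33, 44, 60, 65]
So `filtered[-1]` = 65

Answer: 65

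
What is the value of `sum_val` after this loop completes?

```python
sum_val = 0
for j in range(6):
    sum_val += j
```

Sum of 0 to 5 = 15
`sum_val` takes the values: 0 → 1 → 3 → 6 → 10 → 15

Answer: 15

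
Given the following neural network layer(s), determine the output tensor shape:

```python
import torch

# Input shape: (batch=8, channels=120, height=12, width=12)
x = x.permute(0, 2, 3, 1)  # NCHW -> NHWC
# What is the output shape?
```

Input: (8, 120, 12, 12) -> Output: (8, 12, 12, 120)

Answer: (8, 12, 12, 120)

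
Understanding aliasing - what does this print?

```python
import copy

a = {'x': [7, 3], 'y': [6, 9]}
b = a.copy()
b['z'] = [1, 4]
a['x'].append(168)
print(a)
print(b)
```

Key concept: shallow copy of dict with mutable values.
Step by step:
`a = {'x': [7, 3], 'y': [6, 9]}` → a = {'x': [7, 3], 'y': [6, 9]}
`b = a.copy()` → b = {'x': [7, 3], 'y': [6, 9]}
`b['z'] = [1, 4]` → b = {'x': [7, 3], 'y': [6, 9], 'z': [1, 4]}
`a['x'].append(168)` → a = {'x': [7, 3, 168], 'y': [6, 9]}; b = {'x': [7, 3, 168], 'y': [6, 9], 'z': [1, 4]}
`print(a)` → prints {'x': [7, 3, 168], 'y': [6, 9]}
`print(b)` → prints {'x': [7, 3, 168], 'y': [6, 9], 'z': [1, 4]}

Answer:
{'x': [7, 3, 168], 'y': [6, 9]}
{'x': [7, 3, 168], 'y': [6, 9], 'z': [1, 4]}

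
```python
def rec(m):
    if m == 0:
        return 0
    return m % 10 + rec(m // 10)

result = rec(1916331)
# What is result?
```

Sum of digits of 1916331: 1 + 3 + 3 + 6 + 1 + 9 + 1 = 24

Answer: 24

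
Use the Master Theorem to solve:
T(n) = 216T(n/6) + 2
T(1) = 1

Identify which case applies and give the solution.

a=216, b=6, f(n)=2. log_6(216) = 3. Since c=0 < 3, Case 1 applies: T(n) = Θ(n^log_b(a)) = O(n^3).

Answer: O(n^3) - Case 1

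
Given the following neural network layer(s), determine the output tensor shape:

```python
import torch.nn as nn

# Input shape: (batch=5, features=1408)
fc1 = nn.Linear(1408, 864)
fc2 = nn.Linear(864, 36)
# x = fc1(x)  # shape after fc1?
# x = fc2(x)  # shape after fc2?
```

Input: (5, 1408) -> after fc1: (5, 864) -> Output: (5, 36)

Answer: (5, 36)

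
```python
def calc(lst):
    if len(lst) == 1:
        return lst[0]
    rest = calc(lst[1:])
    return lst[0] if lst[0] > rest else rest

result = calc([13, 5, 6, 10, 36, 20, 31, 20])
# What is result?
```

Recursive max over [13, 5, 6, 10, 36, 20, 31, 20] = 36

Answer: 36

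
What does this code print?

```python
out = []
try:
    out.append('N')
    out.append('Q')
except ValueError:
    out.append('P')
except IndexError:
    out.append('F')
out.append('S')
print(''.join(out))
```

Execution trace: 'N' (try body) → 'Q' (try body, no exception) → 'S' (after the try/except). Output: NQS

Answer: NQS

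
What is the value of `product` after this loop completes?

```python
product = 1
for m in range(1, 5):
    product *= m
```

4! = 24
`product` takes the values: 1 → 2 → 6 → 24

Answer: 24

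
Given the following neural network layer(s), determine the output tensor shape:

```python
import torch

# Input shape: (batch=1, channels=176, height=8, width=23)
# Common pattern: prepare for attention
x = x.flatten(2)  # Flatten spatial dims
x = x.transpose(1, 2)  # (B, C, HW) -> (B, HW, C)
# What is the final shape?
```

Input: (1, 176, 8, 23) -> after flatten(2): (1, 176, 184) -> Output: (1, 184, 176)

Answer: (1, 184, 176)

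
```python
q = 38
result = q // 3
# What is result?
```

Trace:
`q = 38` → q = 38
`result = q // 3` → result = 12
So result = 12

Answer: 12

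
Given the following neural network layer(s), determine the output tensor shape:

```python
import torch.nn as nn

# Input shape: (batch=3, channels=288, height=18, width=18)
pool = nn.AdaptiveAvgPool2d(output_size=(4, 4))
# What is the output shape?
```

Input: (3, 288, 18, 18) -> Output: (3, 288, 4, 4)

Answer: (3, 288, 4, 4)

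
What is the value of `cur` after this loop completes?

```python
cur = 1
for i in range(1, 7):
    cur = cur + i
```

Start at 1, add 1 through 6
`cur` takes the values: 1 → 2 → 4 → 7 → 11 → 16 → 22

Answer: 22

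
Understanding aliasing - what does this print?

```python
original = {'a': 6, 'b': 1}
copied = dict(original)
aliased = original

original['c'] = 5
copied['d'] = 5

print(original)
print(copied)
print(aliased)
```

Key concept: dict() creates copy, assignment creates alias.
Step by step:
`original = {'a': 6, 'b': 1}` → original = {'a': 6, 'b': 1}
`copied = dict(original)` → copied = {'a': 6, 'b': 1}
`aliased = original` → aliased = {'a': 6, 'b': 1} (same object as original)
`original['c'] = 5` → original = {'a': 6, 'b': 1, 'c': 5} (same object as aliased); aliased = {'a': 6, 'b': 1, 'c': 5} (same object as original)
`copied['d'] = 5` → copied = {'a': 6, 'b': 1, 'd': 5}
`print(original)` → prints {'a': 6, 'b': 1, 'c': 5}
`print(copied)` → prints {'a': 6, 'b': 1, 'd': 5}
`print(aliased)` → prints {'a': 6, 'b': 1, 'c': 5}

Answer:
{'a': 6, 'b': 1, 'c': 5}
{'a': 6, 'b': 1, 'd': 5}
{'a': 6, 'b': 1, 'c': 5}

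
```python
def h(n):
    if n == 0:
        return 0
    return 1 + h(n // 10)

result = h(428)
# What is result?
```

Count of digits of 428: 3

Answer: 3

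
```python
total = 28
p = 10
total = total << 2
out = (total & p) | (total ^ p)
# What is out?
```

Trace:
`total = 28` → total = 28
`p = 10` → p = 10
`total = total << 2` → total = 112
`out = (total & p) | (total ^ p)` → out = 122
So out = 122

Answer: 122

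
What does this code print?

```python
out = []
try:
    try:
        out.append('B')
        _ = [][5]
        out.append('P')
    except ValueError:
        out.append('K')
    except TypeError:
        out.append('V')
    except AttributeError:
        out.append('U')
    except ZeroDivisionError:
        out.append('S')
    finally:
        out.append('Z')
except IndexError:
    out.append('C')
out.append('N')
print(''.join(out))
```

Execution trace: 'B' (try body) → 'Z' (finally) → 'C' (outer except IndexError) → 'N' (after the try/except). Output: BZCN

Answer: BZCN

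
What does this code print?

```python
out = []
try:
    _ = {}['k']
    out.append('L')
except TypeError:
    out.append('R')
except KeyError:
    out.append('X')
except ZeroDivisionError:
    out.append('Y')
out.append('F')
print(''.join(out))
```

Execution trace: 'X' (except KeyError) → 'F' (after the try/except). Output: XF

Answer: XF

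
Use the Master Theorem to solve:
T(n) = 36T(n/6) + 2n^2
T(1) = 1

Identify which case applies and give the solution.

a=36, b=6, f(n)=2n^2. log_6(36) = 2. Since c=2 = 2, Case 2 applies: T(n) = Θ(n^log_b(a) · log n) = O(n^2 log n).

Answer: O(n^2 log n) - Case 2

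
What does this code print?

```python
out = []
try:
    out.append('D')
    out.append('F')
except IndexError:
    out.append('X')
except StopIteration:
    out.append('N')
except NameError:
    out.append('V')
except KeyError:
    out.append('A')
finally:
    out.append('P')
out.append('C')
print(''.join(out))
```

Execution trace: 'D' (try body) → 'F' (try body, no exception) → 'P' (finally) → 'C' (after the try/except). Output: DFPC

Answer: DFPC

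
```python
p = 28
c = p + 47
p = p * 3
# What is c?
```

Trace:
`p = 28` → p = 28
`c = p + 47` → c = 75
`p = p * 3` → p = 84
So c = 75

Answer: 75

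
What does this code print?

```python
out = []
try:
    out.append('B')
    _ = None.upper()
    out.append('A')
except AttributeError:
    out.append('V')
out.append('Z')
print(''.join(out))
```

Execution trace: 'B' (try body) → 'V' (except AttributeError) → 'Z' (after the try/except). Output: BVZ

Answer: BVZ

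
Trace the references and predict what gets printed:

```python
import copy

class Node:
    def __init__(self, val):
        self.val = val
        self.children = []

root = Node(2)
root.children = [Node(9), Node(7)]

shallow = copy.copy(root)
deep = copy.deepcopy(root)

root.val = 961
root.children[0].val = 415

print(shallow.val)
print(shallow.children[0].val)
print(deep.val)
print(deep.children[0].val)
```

Key concept: deep copy with custom objects.
Step by step:
`root = Node(2)` → root = Node(val=2, children=[])
`root.children = [Node(9), Node(7)]` → root = Node(val=2, children=[Node(val=9, children=[]), Node(val=7, children=[])])
`shallow = copy.copy(root)` → shallow = Node(val=2, children=[Node(val=9, children=[]), Node(val=7, children=[])])
`deep = copy.deepcopy(root)` → deep = Node(val=2, children=[Node(val=9, children=[]), Node(val=7, children=[])])
`root.val = 961` → root = Node(val=961, children=[Node(val=9, children=[]), Node(val=7, children=[])])
`root.children[0].val = 415` → root = Node(val=961, children=[Node(val=415, children=[]), Node(val=7, children=[])]); shallow = Node(val=2, children=[Node(val=415, children=[]), Node(val=7, children=[])])
`print(shallow.val)` → prints 2
`print(shallow.children[0].val)` → prints 415
`print(deep.val)` → prints 2
`print(deep.children[0].val)` → prints 9

Answer:
2
415
2
9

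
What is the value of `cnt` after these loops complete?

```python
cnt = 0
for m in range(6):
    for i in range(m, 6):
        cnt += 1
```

Upper triangle: 6 + 5 + ... + 1
`cnt` takes the values: 0 → 1 → 2 → 3 → 4 → 5 → 6 → 7 → 8 → 9 → 10 → 11 → 12 → 13 → 14 → 15 → 16 → 17 → 18 → 19 → 20 → 21

Answer: 21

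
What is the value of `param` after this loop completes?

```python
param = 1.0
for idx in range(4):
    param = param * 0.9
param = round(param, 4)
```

Exponential decay: 1.0 * 0.9^4
`param` takes the values: 1.0 → 0.9 → 0.81 → 0.729 → 0.6561

Answer: 0.6561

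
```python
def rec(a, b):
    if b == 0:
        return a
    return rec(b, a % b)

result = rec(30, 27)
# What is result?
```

rec(30, 27) -> rec(27, 3) -> rec(3, 0) -> 3

Answer: 3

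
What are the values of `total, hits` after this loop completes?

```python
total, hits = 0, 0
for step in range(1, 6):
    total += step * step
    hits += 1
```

Sum of squares and count
`total, hits` takes the values: (0, 0) → (1, 0) → (1, 1) → (5, 1) → (5, 2) → (14, 2) → (14, 3) → (30, 3) → (30, 4) → (55, 4) → (55, 5)

Answer: 55, 5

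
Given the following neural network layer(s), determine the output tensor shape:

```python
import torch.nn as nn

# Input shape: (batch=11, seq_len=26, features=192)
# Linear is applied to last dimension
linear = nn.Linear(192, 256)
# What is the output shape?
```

Input: (11, 26, 192) -> Output: (11, 26, 256)

Answer: (11, 26, 256)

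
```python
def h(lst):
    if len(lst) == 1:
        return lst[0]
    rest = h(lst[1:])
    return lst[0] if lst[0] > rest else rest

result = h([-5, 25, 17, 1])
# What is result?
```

Recursive max over [-5, 25, 17, 1] = 25

Answer: 25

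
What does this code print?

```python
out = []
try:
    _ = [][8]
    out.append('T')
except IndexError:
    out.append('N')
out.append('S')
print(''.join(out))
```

Execution trace: 'N' (except IndexError) → 'S' (after the try/except). Output: NS

Answer: NS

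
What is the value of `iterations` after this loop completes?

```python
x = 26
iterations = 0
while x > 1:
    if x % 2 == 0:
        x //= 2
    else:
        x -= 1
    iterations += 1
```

Steps to reduce 26 to 1
`iterations` takes the values: 0 → 1 → 2 → 3 → 4 → 5 → 6

Answer: 6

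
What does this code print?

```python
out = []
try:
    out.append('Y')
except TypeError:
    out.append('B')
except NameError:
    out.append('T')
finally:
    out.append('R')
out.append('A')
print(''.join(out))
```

Execution trace: 'Y' (try body, no exception) → 'R' (finally) → 'A' (after the try/except). Output: YRA

Answer: YRA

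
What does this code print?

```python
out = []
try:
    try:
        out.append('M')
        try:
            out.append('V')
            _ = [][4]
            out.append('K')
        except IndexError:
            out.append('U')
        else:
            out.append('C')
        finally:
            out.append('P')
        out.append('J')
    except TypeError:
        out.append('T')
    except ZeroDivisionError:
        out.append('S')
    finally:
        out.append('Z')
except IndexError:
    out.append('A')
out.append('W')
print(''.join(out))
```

Execution trace: 'M' (try body) → 'V' (inner try body) → 'U' (inner except IndexError) → 'P' (inner finally) → 'J' (try body, no exception) → 'Z' (finally) → 'W' (after the try/except). Output: MVUPJZW

Answer: MVUPJZW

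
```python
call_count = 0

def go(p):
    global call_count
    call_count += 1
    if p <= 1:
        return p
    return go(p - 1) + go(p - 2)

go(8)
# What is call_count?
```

Calls(p) = 1 + Calls(p-1) + Calls(p-2); Calls(0)=Calls(1)=1. For p=8 this gives 67.

Answer: 67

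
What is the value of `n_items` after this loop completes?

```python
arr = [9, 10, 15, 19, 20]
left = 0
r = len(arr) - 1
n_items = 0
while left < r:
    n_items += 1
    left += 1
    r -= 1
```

Iterations until pointers meet (list length 5)
`n_items` takes the values: 0 → 1 → 2

Answer: 2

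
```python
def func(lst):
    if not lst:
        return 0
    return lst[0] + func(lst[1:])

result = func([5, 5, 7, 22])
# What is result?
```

5 + 5 + 7 + 22 + 0 = 39

Answer: 39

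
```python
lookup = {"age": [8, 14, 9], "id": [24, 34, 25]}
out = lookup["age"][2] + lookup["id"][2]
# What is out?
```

Trace:
`lookup = {"age": [8, 14, 9], "id": [24, 34, 25]}` → lookup = {'age': [8, 14, 9], 'id': [24, 34, 25]}
`out = lookup["age"][2] + lookup["id"][2]` → out = 34
So out = 34

Answer: 34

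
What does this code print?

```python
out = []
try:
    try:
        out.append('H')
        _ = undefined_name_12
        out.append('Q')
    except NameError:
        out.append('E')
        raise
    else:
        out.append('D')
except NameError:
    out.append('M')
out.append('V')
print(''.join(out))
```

Execution trace: 'H' (inner try body) → 'E' (inner except NameError) → 'M' (outer except NameError) → 'V' (after the try/except). Output: HEMV

Answer: HEMV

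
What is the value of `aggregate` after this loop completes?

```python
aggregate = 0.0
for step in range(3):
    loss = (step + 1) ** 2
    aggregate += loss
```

Sum of squared losses 1² + 2² + ... + 3²
`aggregate` takes the values: 0.0 → 1.0 → 5.0 → 14.0

Answer: 14.0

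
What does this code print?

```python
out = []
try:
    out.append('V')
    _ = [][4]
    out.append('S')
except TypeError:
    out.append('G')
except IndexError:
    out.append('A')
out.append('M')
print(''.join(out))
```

Execution trace: 'V' (try body) → 'A' (except IndexError) → 'M' (after the try/except). Output: VAM

Answer: VAM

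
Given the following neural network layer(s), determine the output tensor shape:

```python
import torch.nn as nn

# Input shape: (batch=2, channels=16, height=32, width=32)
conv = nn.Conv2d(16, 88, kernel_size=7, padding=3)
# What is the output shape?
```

Input: (2, 16, 32, 32) -> Output: (2, 88, 32, 32)

Answer: (2, 88, 32, 32)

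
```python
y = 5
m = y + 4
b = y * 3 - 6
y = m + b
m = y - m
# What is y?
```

Trace:
`y = 5` → y = 5
`m = y + 4` → m = 9
`b = y * 3 - 6` → b = 9
`y = m + b` → y = 18
`m = y - m` → m = 9
So y = 18

Answer: 18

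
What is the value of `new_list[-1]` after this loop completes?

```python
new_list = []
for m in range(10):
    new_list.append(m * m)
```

Last element of squares 0 to 9
`new_list` takes the values: [] → [0] → [0, 1] → [0, 1, 4] → [0, 1, 4, 9] → [0, 1, 4, 9, 16] → [0, 1, 4, 9, 16, 25] → [0, 1, 4, 9, 16, 25, 36] → [0, 1, 4, 9, 16, 25, 36, 49] → [0, 1, 4, 9, 16, 25, 36, 49, 64] → [0, 1, 4, 9, 16, 25, 36, 49, 64, 81]
So `new_list[-1]` = 81

Answer: 81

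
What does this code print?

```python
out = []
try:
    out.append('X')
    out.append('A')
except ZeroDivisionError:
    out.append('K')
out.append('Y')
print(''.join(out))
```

Execution trace: 'X' (try body) → 'A' (try body, no exception) → 'Y' (after the try/except). Output: XAY

Answer: XAY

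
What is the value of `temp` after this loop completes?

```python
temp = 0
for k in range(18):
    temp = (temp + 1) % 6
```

Increment mod 6, 18 times = 0
`temp` takes the values: 0 → 1 → 2 → 3 → 4 → 5 → 0 → 1 → 2 → 3 → 4 → 5 → 0 → 1 → 2 → 3 → 4 → 5 → 0

Answer: 0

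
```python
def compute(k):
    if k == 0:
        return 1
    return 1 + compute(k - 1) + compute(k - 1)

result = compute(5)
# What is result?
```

compute(k) = 1 + 2·compute(k-1), compute(0)=1. Closed form: (1+1)·2^5 - 1 = 63.

Answer: 63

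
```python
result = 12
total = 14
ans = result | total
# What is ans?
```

Trace:
`result = 12` → result = 12
`total = 14` → total = 14
`ans = result | total` → ans = 14
So ans = 14

Answer: 14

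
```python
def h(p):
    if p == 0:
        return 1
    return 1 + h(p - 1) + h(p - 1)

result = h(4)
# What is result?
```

h(p) = 1 + 2·h(p-1), h(0)=1. Closed form: (1+1)·2^4 - 1 = 31.

Answer: 31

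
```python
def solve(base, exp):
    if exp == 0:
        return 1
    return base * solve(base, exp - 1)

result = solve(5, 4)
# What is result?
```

solve(5, 4) = 5 * 5 * 5 * 5 = 625

Answer: 625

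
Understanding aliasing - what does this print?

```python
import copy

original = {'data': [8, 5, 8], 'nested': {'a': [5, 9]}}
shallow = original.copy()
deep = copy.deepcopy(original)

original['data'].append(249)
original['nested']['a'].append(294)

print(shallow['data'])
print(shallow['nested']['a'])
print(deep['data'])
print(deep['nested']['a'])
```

Key concept: comparing shallow vs deep copy.
Step by step:
`original = {'data': [8, 5, 8], 'nested': {'a': [5, 9]}}` → original = {'data': [8, 5, 8], 'nested': {'a': [5, 9]}}
`shallow = original.copy()` → shallow = {'data': [8, 5, 8], 'nested': {'a': [5, 9]}}
`deep = copy.deepcopy(original)` → deep = {'data': [8, 5, 8], 'nested': {'a': [5, 9]}}
`original['data'].append(249)` → original = {'data': [8, 5, 8, 249], 'nested': {'a': [5, 9]}}; shallow = {'data': [8, 5, 8, 249], 'nested': {'a': [5, 9]}}
`original['nested']['a'].append(294)` → original = {'data': [8, 5, 8, 249], 'nested': {'a': [5, 9, 294]}}; shallow = {'data': [8, 5, 8, 249], 'nested': {'a': [5, 9, 294]}}
`print(shallow['data'])` → prints [8, 5, 8, 249]
`print(shallow['nested']['a'])` → prints [5, 9, 294]
`print(deep['data'])` → prints [8, 5, 8]
`print(deep['nested']['a'])` → prints [5, 9]

Answer:
[8, 5, 8, 249]
[5, 9, 294]
[8, 5, 8]
[5, 9]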